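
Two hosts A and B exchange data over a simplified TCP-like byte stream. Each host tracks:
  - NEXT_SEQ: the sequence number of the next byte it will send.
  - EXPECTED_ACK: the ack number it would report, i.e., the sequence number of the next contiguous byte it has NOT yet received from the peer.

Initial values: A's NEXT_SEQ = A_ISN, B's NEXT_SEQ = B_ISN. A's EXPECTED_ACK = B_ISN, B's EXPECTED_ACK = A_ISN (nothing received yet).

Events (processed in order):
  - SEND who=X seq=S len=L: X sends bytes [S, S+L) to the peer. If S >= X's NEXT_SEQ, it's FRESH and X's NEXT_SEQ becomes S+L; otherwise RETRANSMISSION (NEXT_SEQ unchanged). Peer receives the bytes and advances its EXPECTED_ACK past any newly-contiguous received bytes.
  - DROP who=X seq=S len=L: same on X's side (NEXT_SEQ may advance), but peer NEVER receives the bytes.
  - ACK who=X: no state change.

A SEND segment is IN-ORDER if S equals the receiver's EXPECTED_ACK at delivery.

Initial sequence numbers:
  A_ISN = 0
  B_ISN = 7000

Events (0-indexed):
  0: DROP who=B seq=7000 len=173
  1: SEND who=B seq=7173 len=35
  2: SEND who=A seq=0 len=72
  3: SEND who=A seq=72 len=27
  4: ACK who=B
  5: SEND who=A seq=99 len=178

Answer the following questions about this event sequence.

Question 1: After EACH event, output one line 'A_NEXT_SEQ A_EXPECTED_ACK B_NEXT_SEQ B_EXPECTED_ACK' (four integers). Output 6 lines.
0 7000 7173 0
0 7000 7208 0
72 7000 7208 72
99 7000 7208 99
99 7000 7208 99
277 7000 7208 277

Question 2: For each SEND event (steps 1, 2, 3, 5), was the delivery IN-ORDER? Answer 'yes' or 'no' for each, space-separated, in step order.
Step 1: SEND seq=7173 -> out-of-order
Step 2: SEND seq=0 -> in-order
Step 3: SEND seq=72 -> in-order
Step 5: SEND seq=99 -> in-order

Answer: no yes yes yes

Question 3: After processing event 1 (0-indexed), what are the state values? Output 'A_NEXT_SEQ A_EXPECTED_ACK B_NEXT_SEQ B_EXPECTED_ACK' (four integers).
After event 0: A_seq=0 A_ack=7000 B_seq=7173 B_ack=0
After event 1: A_seq=0 A_ack=7000 B_seq=7208 B_ack=0

0 7000 7208 0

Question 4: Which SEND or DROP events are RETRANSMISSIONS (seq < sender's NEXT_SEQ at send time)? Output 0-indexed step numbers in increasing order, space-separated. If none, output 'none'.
Answer: none

Derivation:
Step 0: DROP seq=7000 -> fresh
Step 1: SEND seq=7173 -> fresh
Step 2: SEND seq=0 -> fresh
Step 3: SEND seq=72 -> fresh
Step 5: SEND seq=99 -> fresh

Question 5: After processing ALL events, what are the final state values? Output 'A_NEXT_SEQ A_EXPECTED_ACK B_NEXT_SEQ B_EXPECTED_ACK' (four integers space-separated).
Answer: 277 7000 7208 277

Derivation:
After event 0: A_seq=0 A_ack=7000 B_seq=7173 B_ack=0
After event 1: A_seq=0 A_ack=7000 B_seq=7208 B_ack=0
After event 2: A_seq=72 A_ack=7000 B_seq=7208 B_ack=72
After event 3: A_seq=99 A_ack=7000 B_seq=7208 B_ack=99
After event 4: A_seq=99 A_ack=7000 B_seq=7208 B_ack=99
After event 5: A_seq=277 A_ack=7000 B_seq=7208 B_ack=277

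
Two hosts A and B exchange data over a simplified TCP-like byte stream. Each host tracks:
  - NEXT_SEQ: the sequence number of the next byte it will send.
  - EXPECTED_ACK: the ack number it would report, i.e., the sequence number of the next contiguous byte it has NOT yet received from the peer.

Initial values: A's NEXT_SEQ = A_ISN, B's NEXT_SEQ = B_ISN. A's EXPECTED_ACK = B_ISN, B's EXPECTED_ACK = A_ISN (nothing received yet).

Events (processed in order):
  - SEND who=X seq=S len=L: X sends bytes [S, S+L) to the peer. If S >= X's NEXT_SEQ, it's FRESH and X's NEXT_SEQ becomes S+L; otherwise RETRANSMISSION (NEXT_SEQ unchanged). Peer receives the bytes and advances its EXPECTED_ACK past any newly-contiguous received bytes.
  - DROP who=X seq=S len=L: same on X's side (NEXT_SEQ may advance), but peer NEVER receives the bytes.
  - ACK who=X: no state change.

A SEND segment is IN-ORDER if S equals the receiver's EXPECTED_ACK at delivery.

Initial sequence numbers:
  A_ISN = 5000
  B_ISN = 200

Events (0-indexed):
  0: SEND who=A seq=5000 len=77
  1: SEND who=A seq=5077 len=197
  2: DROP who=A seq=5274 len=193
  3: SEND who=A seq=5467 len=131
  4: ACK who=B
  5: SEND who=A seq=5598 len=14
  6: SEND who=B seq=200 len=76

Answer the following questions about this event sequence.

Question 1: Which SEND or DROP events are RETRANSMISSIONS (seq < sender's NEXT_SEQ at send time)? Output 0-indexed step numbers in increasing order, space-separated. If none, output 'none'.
Answer: none

Derivation:
Step 0: SEND seq=5000 -> fresh
Step 1: SEND seq=5077 -> fresh
Step 2: DROP seq=5274 -> fresh
Step 3: SEND seq=5467 -> fresh
Step 5: SEND seq=5598 -> fresh
Step 6: SEND seq=200 -> fresh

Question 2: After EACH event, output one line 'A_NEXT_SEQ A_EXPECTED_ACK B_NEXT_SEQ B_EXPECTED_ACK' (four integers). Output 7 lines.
5077 200 200 5077
5274 200 200 5274
5467 200 200 5274
5598 200 200 5274
5598 200 200 5274
5612 200 200 5274
5612 276 276 5274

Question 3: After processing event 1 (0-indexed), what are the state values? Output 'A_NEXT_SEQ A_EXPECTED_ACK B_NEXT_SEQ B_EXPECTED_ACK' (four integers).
After event 0: A_seq=5077 A_ack=200 B_seq=200 B_ack=5077
After event 1: A_seq=5274 A_ack=200 B_seq=200 B_ack=5274

5274 200 200 5274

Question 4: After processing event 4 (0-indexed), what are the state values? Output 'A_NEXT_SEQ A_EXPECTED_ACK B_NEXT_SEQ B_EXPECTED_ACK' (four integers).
After event 0: A_seq=5077 A_ack=200 B_seq=200 B_ack=5077
After event 1: A_seq=5274 A_ack=200 B_seq=200 B_ack=5274
After event 2: A_seq=5467 A_ack=200 B_seq=200 B_ack=5274
After event 3: A_seq=5598 A_ack=200 B_seq=200 B_ack=5274
After event 4: A_seq=5598 A_ack=200 B_seq=200 B_ack=5274

5598 200 200 5274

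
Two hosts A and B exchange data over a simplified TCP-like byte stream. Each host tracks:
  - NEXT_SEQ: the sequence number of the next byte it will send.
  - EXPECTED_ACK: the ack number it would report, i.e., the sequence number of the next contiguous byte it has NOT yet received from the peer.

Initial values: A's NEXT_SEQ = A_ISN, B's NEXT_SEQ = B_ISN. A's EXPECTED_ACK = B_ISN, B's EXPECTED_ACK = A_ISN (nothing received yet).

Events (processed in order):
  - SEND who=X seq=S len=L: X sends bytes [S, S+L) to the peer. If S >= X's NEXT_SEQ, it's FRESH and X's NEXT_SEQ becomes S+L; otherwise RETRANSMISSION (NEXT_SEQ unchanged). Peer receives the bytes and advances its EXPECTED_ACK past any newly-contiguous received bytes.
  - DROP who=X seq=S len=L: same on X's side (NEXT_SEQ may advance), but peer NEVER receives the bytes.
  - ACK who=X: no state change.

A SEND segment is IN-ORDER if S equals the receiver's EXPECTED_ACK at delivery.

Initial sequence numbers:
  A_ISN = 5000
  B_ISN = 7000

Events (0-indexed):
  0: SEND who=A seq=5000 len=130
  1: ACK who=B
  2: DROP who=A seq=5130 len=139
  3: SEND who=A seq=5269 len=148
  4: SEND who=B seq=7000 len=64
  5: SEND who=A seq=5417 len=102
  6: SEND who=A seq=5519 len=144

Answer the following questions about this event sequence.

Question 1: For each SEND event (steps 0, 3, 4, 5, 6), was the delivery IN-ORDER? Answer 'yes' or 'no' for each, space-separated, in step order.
Answer: yes no yes no no

Derivation:
Step 0: SEND seq=5000 -> in-order
Step 3: SEND seq=5269 -> out-of-order
Step 4: SEND seq=7000 -> in-order
Step 5: SEND seq=5417 -> out-of-order
Step 6: SEND seq=5519 -> out-of-order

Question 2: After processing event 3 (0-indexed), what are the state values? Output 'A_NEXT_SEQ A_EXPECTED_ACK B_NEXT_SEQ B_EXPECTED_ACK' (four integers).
After event 0: A_seq=5130 A_ack=7000 B_seq=7000 B_ack=5130
After event 1: A_seq=5130 A_ack=7000 B_seq=7000 B_ack=5130
After event 2: A_seq=5269 A_ack=7000 B_seq=7000 B_ack=5130
After event 3: A_seq=5417 A_ack=7000 B_seq=7000 B_ack=5130

5417 7000 7000 5130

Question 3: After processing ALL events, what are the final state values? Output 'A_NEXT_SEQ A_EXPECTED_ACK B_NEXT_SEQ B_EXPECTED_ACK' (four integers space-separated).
Answer: 5663 7064 7064 5130

Derivation:
After event 0: A_seq=5130 A_ack=7000 B_seq=7000 B_ack=5130
After event 1: A_seq=5130 A_ack=7000 B_seq=7000 B_ack=5130
After event 2: A_seq=5269 A_ack=7000 B_seq=7000 B_ack=5130
After event 3: A_seq=5417 A_ack=7000 B_seq=7000 B_ack=5130
After event 4: A_seq=5417 A_ack=7064 B_seq=7064 B_ack=5130
After event 5: A_seq=5519 A_ack=7064 B_seq=7064 B_ack=5130
After event 6: A_seq=5663 A_ack=7064 B_seq=7064 B_ack=5130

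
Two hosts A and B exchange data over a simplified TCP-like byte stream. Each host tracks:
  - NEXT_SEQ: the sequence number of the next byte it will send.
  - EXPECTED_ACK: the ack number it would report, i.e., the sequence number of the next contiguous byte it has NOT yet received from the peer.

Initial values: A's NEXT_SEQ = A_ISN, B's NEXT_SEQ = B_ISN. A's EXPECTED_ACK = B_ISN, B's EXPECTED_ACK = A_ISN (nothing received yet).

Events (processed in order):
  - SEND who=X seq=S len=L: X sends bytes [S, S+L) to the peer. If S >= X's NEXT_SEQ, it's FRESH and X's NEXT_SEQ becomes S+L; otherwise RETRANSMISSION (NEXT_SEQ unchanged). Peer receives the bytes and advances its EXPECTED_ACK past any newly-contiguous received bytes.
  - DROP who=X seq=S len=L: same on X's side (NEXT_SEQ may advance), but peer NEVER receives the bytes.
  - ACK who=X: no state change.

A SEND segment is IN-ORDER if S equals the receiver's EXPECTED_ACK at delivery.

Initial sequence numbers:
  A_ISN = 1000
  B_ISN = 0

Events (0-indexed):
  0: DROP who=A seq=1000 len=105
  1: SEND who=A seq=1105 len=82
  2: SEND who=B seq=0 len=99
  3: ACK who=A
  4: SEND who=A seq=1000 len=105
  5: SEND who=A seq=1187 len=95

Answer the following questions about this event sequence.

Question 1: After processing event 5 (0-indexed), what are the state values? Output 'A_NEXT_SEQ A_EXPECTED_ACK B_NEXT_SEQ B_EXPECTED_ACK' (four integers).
After event 0: A_seq=1105 A_ack=0 B_seq=0 B_ack=1000
After event 1: A_seq=1187 A_ack=0 B_seq=0 B_ack=1000
After event 2: A_seq=1187 A_ack=99 B_seq=99 B_ack=1000
After event 3: A_seq=1187 A_ack=99 B_seq=99 B_ack=1000
After event 4: A_seq=1187 A_ack=99 B_seq=99 B_ack=1187
After event 5: A_seq=1282 A_ack=99 B_seq=99 B_ack=1282

1282 99 99 1282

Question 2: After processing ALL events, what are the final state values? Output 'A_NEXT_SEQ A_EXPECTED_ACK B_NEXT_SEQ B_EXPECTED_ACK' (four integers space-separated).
Answer: 1282 99 99 1282

Derivation:
After event 0: A_seq=1105 A_ack=0 B_seq=0 B_ack=1000
After event 1: A_seq=1187 A_ack=0 B_seq=0 B_ack=1000
After event 2: A_seq=1187 A_ack=99 B_seq=99 B_ack=1000
After event 3: A_seq=1187 A_ack=99 B_seq=99 B_ack=1000
After event 4: A_seq=1187 A_ack=99 B_seq=99 B_ack=1187
After event 5: A_seq=1282 A_ack=99 B_seq=99 B_ack=1282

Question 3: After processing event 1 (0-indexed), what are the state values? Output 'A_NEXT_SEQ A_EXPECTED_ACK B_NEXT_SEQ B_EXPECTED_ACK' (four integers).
After event 0: A_seq=1105 A_ack=0 B_seq=0 B_ack=1000
After event 1: A_seq=1187 A_ack=0 B_seq=0 B_ack=1000

1187 0 0 1000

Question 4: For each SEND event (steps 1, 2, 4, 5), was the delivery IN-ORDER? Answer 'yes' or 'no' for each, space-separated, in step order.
Step 1: SEND seq=1105 -> out-of-order
Step 2: SEND seq=0 -> in-order
Step 4: SEND seq=1000 -> in-order
Step 5: SEND seq=1187 -> in-order

Answer: no yes yes yes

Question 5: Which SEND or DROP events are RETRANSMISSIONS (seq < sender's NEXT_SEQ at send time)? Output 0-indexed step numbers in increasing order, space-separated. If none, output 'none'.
Answer: 4

Derivation:
Step 0: DROP seq=1000 -> fresh
Step 1: SEND seq=1105 -> fresh
Step 2: SEND seq=0 -> fresh
Step 4: SEND seq=1000 -> retransmit
Step 5: SEND seq=1187 -> fresh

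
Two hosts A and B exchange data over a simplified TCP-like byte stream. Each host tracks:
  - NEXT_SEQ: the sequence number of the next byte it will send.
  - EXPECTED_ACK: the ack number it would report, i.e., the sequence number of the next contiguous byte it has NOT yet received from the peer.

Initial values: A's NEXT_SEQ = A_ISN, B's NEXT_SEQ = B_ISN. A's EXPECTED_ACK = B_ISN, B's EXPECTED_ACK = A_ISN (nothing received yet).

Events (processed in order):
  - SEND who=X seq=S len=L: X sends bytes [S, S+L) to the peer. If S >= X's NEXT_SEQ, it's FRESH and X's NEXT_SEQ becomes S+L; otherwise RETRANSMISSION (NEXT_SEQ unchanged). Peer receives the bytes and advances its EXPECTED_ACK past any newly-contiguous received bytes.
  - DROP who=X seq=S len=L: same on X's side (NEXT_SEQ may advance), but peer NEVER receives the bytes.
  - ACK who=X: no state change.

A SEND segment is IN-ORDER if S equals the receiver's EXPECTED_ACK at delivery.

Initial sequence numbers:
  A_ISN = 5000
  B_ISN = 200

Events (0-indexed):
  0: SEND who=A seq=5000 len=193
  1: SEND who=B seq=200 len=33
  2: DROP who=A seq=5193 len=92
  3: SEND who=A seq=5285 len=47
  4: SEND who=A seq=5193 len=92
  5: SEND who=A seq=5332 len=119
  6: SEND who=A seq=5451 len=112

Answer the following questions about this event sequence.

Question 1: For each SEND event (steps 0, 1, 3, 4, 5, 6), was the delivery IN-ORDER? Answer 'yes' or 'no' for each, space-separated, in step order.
Answer: yes yes no yes yes yes

Derivation:
Step 0: SEND seq=5000 -> in-order
Step 1: SEND seq=200 -> in-order
Step 3: SEND seq=5285 -> out-of-order
Step 4: SEND seq=5193 -> in-order
Step 5: SEND seq=5332 -> in-order
Step 6: SEND seq=5451 -> in-order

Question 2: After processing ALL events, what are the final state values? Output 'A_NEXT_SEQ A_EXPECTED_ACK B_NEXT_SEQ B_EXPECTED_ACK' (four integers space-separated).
Answer: 5563 233 233 5563

Derivation:
After event 0: A_seq=5193 A_ack=200 B_seq=200 B_ack=5193
After event 1: A_seq=5193 A_ack=233 B_seq=233 B_ack=5193
After event 2: A_seq=5285 A_ack=233 B_seq=233 B_ack=5193
After event 3: A_seq=5332 A_ack=233 B_seq=233 B_ack=5193
After event 4: A_seq=5332 A_ack=233 B_seq=233 B_ack=5332
After event 5: A_seq=5451 A_ack=233 B_seq=233 B_ack=5451
After event 6: A_seq=5563 A_ack=233 B_seq=233 B_ack=5563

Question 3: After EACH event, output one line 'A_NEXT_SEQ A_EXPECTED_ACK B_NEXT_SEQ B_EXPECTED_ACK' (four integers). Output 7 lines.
5193 200 200 5193
5193 233 233 5193
5285 233 233 5193
5332 233 233 5193
5332 233 233 5332
5451 233 233 5451
5563 233 233 5563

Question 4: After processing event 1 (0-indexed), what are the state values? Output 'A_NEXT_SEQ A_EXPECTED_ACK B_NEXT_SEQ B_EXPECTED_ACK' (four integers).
After event 0: A_seq=5193 A_ack=200 B_seq=200 B_ack=5193
After event 1: A_seq=5193 A_ack=233 B_seq=233 B_ack=5193

5193 233 233 5193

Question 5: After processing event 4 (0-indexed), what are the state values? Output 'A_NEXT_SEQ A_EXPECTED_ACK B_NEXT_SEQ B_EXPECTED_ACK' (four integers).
After event 0: A_seq=5193 A_ack=200 B_seq=200 B_ack=5193
After event 1: A_seq=5193 A_ack=233 B_seq=233 B_ack=5193
After event 2: A_seq=5285 A_ack=233 B_seq=233 B_ack=5193
After event 3: A_seq=5332 A_ack=233 B_seq=233 B_ack=5193
After event 4: A_seq=5332 A_ack=233 B_seq=233 B_ack=5332

5332 233 233 5332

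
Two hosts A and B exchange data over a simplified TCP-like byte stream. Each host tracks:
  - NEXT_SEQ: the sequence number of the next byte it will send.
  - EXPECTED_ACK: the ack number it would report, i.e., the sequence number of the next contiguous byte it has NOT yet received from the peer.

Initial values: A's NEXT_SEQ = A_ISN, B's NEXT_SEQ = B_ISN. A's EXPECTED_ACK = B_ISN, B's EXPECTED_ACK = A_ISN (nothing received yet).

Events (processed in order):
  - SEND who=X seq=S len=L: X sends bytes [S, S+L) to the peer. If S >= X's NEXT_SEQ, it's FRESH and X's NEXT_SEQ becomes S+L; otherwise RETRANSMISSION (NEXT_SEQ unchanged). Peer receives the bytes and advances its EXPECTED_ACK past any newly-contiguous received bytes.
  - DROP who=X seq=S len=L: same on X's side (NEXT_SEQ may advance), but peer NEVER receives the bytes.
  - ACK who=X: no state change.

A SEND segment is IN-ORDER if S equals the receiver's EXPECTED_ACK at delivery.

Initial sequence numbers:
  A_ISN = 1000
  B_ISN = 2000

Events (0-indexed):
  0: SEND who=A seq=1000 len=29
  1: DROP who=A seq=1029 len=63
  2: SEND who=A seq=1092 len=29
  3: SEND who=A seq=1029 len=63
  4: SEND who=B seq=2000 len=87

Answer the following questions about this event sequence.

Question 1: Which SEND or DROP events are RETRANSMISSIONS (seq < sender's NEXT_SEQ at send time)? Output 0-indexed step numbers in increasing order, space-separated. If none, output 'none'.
Answer: 3

Derivation:
Step 0: SEND seq=1000 -> fresh
Step 1: DROP seq=1029 -> fresh
Step 2: SEND seq=1092 -> fresh
Step 3: SEND seq=1029 -> retransmit
Step 4: SEND seq=2000 -> fresh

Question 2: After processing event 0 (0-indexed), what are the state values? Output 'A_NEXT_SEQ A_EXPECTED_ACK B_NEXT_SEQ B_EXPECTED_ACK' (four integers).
After event 0: A_seq=1029 A_ack=2000 B_seq=2000 B_ack=1029

1029 2000 2000 1029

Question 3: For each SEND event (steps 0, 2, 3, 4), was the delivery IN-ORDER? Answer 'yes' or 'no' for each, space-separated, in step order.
Answer: yes no yes yes

Derivation:
Step 0: SEND seq=1000 -> in-order
Step 2: SEND seq=1092 -> out-of-order
Step 3: SEND seq=1029 -> in-order
Step 4: SEND seq=2000 -> in-order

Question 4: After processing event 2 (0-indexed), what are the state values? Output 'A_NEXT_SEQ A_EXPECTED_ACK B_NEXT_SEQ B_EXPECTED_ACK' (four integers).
After event 0: A_seq=1029 A_ack=2000 B_seq=2000 B_ack=1029
After event 1: A_seq=1092 A_ack=2000 B_seq=2000 B_ack=1029
After event 2: A_seq=1121 A_ack=2000 B_seq=2000 B_ack=1029

1121 2000 2000 1029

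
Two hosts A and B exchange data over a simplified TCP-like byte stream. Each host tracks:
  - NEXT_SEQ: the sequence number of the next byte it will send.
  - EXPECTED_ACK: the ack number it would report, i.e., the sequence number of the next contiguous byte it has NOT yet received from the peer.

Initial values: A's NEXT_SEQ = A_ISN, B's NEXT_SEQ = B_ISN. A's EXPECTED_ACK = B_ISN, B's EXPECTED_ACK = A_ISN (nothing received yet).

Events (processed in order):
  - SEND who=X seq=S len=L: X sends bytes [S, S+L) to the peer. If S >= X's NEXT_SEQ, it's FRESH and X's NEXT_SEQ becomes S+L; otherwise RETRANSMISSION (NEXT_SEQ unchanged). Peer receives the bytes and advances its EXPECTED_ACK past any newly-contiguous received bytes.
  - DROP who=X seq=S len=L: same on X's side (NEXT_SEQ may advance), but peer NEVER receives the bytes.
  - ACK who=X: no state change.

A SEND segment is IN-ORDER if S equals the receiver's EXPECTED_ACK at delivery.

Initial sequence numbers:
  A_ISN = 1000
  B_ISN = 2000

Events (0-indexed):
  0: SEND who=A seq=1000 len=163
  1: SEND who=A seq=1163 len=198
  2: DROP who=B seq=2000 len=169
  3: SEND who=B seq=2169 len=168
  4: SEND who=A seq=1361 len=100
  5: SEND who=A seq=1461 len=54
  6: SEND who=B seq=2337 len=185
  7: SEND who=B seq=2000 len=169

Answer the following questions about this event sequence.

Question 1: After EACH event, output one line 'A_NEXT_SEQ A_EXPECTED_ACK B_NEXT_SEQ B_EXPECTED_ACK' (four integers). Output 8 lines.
1163 2000 2000 1163
1361 2000 2000 1361
1361 2000 2169 1361
1361 2000 2337 1361
1461 2000 2337 1461
1515 2000 2337 1515
1515 2000 2522 1515
1515 2522 2522 1515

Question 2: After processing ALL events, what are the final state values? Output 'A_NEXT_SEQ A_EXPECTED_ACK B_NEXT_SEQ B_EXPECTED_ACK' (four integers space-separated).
After event 0: A_seq=1163 A_ack=2000 B_seq=2000 B_ack=1163
After event 1: A_seq=1361 A_ack=2000 B_seq=2000 B_ack=1361
After event 2: A_seq=1361 A_ack=2000 B_seq=2169 B_ack=1361
After event 3: A_seq=1361 A_ack=2000 B_seq=2337 B_ack=1361
After event 4: A_seq=1461 A_ack=2000 B_seq=2337 B_ack=1461
After event 5: A_seq=1515 A_ack=2000 B_seq=2337 B_ack=1515
After event 6: A_seq=1515 A_ack=2000 B_seq=2522 B_ack=1515
After event 7: A_seq=1515 A_ack=2522 B_seq=2522 B_ack=1515

Answer: 1515 2522 2522 1515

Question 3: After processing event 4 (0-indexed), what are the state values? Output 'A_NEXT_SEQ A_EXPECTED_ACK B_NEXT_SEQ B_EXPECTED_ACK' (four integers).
After event 0: A_seq=1163 A_ack=2000 B_seq=2000 B_ack=1163
After event 1: A_seq=1361 A_ack=2000 B_seq=2000 B_ack=1361
After event 2: A_seq=1361 A_ack=2000 B_seq=2169 B_ack=1361
After event 3: A_seq=1361 A_ack=2000 B_seq=2337 B_ack=1361
After event 4: A_seq=1461 A_ack=2000 B_seq=2337 B_ack=1461

1461 2000 2337 1461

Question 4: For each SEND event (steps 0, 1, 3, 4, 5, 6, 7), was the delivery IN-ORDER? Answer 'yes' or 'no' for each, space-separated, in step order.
Step 0: SEND seq=1000 -> in-order
Step 1: SEND seq=1163 -> in-order
Step 3: SEND seq=2169 -> out-of-order
Step 4: SEND seq=1361 -> in-order
Step 5: SEND seq=1461 -> in-order
Step 6: SEND seq=2337 -> out-of-order
Step 7: SEND seq=2000 -> in-order

Answer: yes yes no yes yes no yes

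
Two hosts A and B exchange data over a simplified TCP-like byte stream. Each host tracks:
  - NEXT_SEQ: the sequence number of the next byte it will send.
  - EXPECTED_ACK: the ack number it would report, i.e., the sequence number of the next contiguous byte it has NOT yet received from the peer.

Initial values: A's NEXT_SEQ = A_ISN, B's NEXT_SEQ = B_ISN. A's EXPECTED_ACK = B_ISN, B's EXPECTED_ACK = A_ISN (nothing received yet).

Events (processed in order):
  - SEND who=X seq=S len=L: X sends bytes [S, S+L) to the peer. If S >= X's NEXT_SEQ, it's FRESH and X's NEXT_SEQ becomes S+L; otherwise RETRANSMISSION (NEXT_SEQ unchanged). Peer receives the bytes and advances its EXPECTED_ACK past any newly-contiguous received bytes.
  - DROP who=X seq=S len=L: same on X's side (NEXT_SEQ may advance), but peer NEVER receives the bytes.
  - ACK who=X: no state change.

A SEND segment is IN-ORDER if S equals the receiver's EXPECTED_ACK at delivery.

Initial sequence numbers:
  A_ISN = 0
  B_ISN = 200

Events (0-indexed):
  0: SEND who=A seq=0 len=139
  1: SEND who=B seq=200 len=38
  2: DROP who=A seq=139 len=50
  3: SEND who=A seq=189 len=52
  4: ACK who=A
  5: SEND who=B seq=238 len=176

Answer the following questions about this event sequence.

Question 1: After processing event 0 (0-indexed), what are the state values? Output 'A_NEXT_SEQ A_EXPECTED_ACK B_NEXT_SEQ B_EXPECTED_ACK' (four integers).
After event 0: A_seq=139 A_ack=200 B_seq=200 B_ack=139

139 200 200 139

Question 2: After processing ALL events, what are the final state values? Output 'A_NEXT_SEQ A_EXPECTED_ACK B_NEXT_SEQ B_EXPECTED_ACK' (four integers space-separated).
After event 0: A_seq=139 A_ack=200 B_seq=200 B_ack=139
After event 1: A_seq=139 A_ack=238 B_seq=238 B_ack=139
After event 2: A_seq=189 A_ack=238 B_seq=238 B_ack=139
After event 3: A_seq=241 A_ack=238 B_seq=238 B_ack=139
After event 4: A_seq=241 A_ack=238 B_seq=238 B_ack=139
After event 5: A_seq=241 A_ack=414 B_seq=414 B_ack=139

Answer: 241 414 414 139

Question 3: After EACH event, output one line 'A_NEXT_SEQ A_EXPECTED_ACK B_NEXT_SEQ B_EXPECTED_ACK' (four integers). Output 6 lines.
139 200 200 139
139 238 238 139
189 238 238 139
241 238 238 139
241 238 238 139
241 414 414 139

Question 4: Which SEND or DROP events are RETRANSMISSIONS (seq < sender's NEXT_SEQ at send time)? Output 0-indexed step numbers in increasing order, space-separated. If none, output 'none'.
Step 0: SEND seq=0 -> fresh
Step 1: SEND seq=200 -> fresh
Step 2: DROP seq=139 -> fresh
Step 3: SEND seq=189 -> fresh
Step 5: SEND seq=238 -> fresh

Answer: none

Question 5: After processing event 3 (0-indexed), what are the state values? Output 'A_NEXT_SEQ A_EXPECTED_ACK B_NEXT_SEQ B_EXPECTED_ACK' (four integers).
After event 0: A_seq=139 A_ack=200 B_seq=200 B_ack=139
After event 1: A_seq=139 A_ack=238 B_seq=238 B_ack=139
After event 2: A_seq=189 A_ack=238 B_seq=238 B_ack=139
After event 3: A_seq=241 A_ack=238 B_seq=238 B_ack=139

241 238 238 139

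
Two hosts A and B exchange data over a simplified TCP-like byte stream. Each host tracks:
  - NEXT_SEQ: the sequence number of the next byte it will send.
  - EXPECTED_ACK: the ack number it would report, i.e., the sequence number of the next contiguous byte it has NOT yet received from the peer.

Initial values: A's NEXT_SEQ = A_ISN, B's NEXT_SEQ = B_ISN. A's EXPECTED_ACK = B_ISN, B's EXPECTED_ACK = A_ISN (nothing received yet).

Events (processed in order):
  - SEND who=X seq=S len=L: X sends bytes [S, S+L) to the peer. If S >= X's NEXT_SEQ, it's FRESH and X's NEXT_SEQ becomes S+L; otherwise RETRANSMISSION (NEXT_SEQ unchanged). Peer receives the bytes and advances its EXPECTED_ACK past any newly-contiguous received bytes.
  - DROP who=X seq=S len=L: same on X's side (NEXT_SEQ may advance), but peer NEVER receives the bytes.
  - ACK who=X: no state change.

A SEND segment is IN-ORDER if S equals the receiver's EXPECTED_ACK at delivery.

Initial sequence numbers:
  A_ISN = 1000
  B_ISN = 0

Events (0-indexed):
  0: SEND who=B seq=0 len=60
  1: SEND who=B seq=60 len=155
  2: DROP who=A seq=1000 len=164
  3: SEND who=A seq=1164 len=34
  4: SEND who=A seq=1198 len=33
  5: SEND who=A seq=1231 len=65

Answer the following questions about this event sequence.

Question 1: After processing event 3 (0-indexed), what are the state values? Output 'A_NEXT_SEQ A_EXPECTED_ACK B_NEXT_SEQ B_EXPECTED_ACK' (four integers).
After event 0: A_seq=1000 A_ack=60 B_seq=60 B_ack=1000
After event 1: A_seq=1000 A_ack=215 B_seq=215 B_ack=1000
After event 2: A_seq=1164 A_ack=215 B_seq=215 B_ack=1000
After event 3: A_seq=1198 A_ack=215 B_seq=215 B_ack=1000

1198 215 215 1000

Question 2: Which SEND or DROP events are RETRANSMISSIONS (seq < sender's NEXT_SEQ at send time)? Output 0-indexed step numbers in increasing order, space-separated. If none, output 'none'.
Answer: none

Derivation:
Step 0: SEND seq=0 -> fresh
Step 1: SEND seq=60 -> fresh
Step 2: DROP seq=1000 -> fresh
Step 3: SEND seq=1164 -> fresh
Step 4: SEND seq=1198 -> fresh
Step 5: SEND seq=1231 -> fresh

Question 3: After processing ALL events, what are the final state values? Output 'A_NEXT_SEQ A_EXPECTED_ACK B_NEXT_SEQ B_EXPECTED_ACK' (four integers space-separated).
After event 0: A_seq=1000 A_ack=60 B_seq=60 B_ack=1000
After event 1: A_seq=1000 A_ack=215 B_seq=215 B_ack=1000
After event 2: A_seq=1164 A_ack=215 B_seq=215 B_ack=1000
After event 3: A_seq=1198 A_ack=215 B_seq=215 B_ack=1000
After event 4: A_seq=1231 A_ack=215 B_seq=215 B_ack=1000
After event 5: A_seq=1296 A_ack=215 B_seq=215 B_ack=1000

Answer: 1296 215 215 1000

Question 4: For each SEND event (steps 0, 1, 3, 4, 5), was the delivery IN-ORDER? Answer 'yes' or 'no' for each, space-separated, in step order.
Step 0: SEND seq=0 -> in-order
Step 1: SEND seq=60 -> in-order
Step 3: SEND seq=1164 -> out-of-order
Step 4: SEND seq=1198 -> out-of-order
Step 5: SEND seq=1231 -> out-of-order

Answer: yes yes no no no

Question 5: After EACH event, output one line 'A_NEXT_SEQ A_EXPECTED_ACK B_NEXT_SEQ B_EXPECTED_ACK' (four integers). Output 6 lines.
1000 60 60 1000
1000 215 215 1000
1164 215 215 1000
1198 215 215 1000
1231 215 215 1000
1296 215 215 1000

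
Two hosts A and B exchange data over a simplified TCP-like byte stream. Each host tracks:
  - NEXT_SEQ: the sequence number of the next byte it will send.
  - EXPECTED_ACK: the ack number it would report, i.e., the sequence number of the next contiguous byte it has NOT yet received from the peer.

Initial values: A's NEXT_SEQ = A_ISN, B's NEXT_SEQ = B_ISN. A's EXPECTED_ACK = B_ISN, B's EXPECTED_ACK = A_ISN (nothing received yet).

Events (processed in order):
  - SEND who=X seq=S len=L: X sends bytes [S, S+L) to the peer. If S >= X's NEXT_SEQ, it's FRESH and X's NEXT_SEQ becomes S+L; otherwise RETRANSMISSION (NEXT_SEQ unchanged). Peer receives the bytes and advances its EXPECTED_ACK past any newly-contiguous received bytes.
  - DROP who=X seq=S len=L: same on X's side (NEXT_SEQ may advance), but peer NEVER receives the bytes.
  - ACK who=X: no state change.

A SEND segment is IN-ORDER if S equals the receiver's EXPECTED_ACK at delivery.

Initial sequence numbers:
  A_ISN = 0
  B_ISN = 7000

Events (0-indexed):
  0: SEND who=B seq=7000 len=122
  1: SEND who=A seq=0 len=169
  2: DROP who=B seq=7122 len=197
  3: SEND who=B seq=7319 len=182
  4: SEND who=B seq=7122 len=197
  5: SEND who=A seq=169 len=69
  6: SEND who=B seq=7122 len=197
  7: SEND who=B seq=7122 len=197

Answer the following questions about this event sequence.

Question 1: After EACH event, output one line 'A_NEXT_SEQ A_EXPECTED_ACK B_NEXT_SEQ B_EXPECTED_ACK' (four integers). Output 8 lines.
0 7122 7122 0
169 7122 7122 169
169 7122 7319 169
169 7122 7501 169
169 7501 7501 169
238 7501 7501 238
238 7501 7501 238
238 7501 7501 238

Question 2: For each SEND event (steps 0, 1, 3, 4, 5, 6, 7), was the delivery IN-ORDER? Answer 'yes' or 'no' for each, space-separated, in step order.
Answer: yes yes no yes yes no no

Derivation:
Step 0: SEND seq=7000 -> in-order
Step 1: SEND seq=0 -> in-order
Step 3: SEND seq=7319 -> out-of-order
Step 4: SEND seq=7122 -> in-order
Step 5: SEND seq=169 -> in-order
Step 6: SEND seq=7122 -> out-of-order
Step 7: SEND seq=7122 -> out-of-order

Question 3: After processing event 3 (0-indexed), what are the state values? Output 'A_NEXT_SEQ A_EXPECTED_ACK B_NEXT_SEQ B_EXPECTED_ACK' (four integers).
After event 0: A_seq=0 A_ack=7122 B_seq=7122 B_ack=0
After event 1: A_seq=169 A_ack=7122 B_seq=7122 B_ack=169
After event 2: A_seq=169 A_ack=7122 B_seq=7319 B_ack=169
After event 3: A_seq=169 A_ack=7122 B_seq=7501 B_ack=169

169 7122 7501 169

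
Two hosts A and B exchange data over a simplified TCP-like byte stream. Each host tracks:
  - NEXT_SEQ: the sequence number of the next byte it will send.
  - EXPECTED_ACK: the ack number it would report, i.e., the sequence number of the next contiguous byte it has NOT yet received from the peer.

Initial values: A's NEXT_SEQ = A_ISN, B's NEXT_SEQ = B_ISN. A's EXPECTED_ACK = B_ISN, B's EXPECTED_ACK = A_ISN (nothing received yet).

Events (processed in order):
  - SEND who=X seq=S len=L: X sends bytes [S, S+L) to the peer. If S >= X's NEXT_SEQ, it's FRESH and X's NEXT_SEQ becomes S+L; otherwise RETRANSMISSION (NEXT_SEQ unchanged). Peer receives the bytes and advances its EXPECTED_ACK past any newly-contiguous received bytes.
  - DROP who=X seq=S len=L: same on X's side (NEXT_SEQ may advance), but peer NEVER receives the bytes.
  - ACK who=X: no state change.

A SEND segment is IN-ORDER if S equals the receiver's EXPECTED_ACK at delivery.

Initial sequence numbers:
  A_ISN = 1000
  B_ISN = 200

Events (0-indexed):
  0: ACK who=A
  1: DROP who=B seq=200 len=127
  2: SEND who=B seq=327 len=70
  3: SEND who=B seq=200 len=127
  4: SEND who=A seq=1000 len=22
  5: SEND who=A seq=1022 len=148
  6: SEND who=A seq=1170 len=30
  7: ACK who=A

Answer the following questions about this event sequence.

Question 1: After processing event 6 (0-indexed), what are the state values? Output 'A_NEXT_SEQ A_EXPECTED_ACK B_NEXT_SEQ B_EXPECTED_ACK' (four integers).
After event 0: A_seq=1000 A_ack=200 B_seq=200 B_ack=1000
After event 1: A_seq=1000 A_ack=200 B_seq=327 B_ack=1000
After event 2: A_seq=1000 A_ack=200 B_seq=397 B_ack=1000
After event 3: A_seq=1000 A_ack=397 B_seq=397 B_ack=1000
After event 4: A_seq=1022 A_ack=397 B_seq=397 B_ack=1022
After event 5: A_seq=1170 A_ack=397 B_seq=397 B_ack=1170
After event 6: A_seq=1200 A_ack=397 B_seq=397 B_ack=1200

1200 397 397 1200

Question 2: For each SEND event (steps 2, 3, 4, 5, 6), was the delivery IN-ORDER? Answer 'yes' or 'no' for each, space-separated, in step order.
Answer: no yes yes yes yes

Derivation:
Step 2: SEND seq=327 -> out-of-order
Step 3: SEND seq=200 -> in-order
Step 4: SEND seq=1000 -> in-order
Step 5: SEND seq=1022 -> in-order
Step 6: SEND seq=1170 -> in-order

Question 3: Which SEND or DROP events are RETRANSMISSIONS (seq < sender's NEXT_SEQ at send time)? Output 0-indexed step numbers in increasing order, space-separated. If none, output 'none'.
Step 1: DROP seq=200 -> fresh
Step 2: SEND seq=327 -> fresh
Step 3: SEND seq=200 -> retransmit
Step 4: SEND seq=1000 -> fresh
Step 5: SEND seq=1022 -> fresh
Step 6: SEND seq=1170 -> fresh

Answer: 3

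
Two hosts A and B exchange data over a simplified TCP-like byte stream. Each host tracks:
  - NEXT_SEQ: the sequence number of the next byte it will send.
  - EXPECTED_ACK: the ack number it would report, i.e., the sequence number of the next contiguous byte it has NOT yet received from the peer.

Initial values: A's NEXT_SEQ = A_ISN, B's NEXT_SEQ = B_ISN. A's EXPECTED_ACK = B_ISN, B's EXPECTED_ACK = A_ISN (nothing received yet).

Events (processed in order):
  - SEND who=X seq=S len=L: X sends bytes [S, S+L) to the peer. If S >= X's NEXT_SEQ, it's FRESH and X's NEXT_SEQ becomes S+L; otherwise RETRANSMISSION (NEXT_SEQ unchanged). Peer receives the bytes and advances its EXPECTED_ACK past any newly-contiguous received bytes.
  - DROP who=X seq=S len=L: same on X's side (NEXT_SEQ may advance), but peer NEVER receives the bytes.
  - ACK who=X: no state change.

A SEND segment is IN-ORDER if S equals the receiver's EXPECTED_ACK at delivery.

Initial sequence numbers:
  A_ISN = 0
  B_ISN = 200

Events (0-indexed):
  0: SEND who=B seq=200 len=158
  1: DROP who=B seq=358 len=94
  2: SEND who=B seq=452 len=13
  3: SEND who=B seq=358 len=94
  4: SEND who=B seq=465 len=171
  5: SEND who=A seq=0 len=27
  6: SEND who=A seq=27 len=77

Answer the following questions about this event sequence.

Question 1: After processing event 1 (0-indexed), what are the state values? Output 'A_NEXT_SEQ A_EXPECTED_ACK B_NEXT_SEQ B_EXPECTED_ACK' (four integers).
After event 0: A_seq=0 A_ack=358 B_seq=358 B_ack=0
After event 1: A_seq=0 A_ack=358 B_seq=452 B_ack=0

0 358 452 0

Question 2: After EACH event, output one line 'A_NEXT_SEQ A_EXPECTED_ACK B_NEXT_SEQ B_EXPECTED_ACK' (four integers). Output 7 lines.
0 358 358 0
0 358 452 0
0 358 465 0
0 465 465 0
0 636 636 0
27 636 636 27
104 636 636 104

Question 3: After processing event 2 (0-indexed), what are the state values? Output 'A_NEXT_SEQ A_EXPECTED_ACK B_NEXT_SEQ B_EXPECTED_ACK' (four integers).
After event 0: A_seq=0 A_ack=358 B_seq=358 B_ack=0
After event 1: A_seq=0 A_ack=358 B_seq=452 B_ack=0
After event 2: A_seq=0 A_ack=358 B_seq=465 B_ack=0

0 358 465 0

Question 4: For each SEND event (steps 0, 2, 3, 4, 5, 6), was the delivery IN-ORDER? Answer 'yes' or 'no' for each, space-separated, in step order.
Answer: yes no yes yes yes yes

Derivation:
Step 0: SEND seq=200 -> in-order
Step 2: SEND seq=452 -> out-of-order
Step 3: SEND seq=358 -> in-order
Step 4: SEND seq=465 -> in-order
Step 5: SEND seq=0 -> in-order
Step 6: SEND seq=27 -> in-order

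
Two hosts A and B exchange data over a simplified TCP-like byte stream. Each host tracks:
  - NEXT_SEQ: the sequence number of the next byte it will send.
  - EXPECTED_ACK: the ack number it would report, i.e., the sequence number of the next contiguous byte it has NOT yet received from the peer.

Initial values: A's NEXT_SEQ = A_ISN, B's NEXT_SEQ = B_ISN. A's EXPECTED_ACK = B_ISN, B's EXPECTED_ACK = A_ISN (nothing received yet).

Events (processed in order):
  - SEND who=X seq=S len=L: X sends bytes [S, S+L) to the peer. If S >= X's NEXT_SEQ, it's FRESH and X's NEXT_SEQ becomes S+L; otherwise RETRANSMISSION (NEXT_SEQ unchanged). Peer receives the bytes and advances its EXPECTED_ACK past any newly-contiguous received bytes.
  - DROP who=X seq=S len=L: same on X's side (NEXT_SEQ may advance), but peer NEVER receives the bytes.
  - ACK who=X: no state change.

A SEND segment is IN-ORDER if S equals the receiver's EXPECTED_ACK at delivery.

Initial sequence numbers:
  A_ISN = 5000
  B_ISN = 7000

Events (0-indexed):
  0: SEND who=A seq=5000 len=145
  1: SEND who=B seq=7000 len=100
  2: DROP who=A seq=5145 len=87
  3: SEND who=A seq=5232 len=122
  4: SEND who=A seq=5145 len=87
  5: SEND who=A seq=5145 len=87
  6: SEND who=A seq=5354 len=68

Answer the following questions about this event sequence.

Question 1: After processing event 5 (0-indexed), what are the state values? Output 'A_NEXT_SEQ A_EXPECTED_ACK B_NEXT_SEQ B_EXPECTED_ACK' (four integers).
After event 0: A_seq=5145 A_ack=7000 B_seq=7000 B_ack=5145
After event 1: A_seq=5145 A_ack=7100 B_seq=7100 B_ack=5145
After event 2: A_seq=5232 A_ack=7100 B_seq=7100 B_ack=5145
After event 3: A_seq=5354 A_ack=7100 B_seq=7100 B_ack=5145
After event 4: A_seq=5354 A_ack=7100 B_seq=7100 B_ack=5354
After event 5: A_seq=5354 A_ack=7100 B_seq=7100 B_ack=5354

5354 7100 7100 5354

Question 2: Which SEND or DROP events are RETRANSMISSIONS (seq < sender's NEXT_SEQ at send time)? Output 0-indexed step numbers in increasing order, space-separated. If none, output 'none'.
Step 0: SEND seq=5000 -> fresh
Step 1: SEND seq=7000 -> fresh
Step 2: DROP seq=5145 -> fresh
Step 3: SEND seq=5232 -> fresh
Step 4: SEND seq=5145 -> retransmit
Step 5: SEND seq=5145 -> retransmit
Step 6: SEND seq=5354 -> fresh

Answer: 4 5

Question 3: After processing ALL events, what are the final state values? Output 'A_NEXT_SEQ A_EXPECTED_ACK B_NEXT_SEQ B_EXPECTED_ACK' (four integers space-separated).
After event 0: A_seq=5145 A_ack=7000 B_seq=7000 B_ack=5145
After event 1: A_seq=5145 A_ack=7100 B_seq=7100 B_ack=5145
After event 2: A_seq=5232 A_ack=7100 B_seq=7100 B_ack=5145
After event 3: A_seq=5354 A_ack=7100 B_seq=7100 B_ack=5145
After event 4: A_seq=5354 A_ack=7100 B_seq=7100 B_ack=5354
After event 5: A_seq=5354 A_ack=7100 B_seq=7100 B_ack=5354
After event 6: A_seq=5422 A_ack=7100 B_seq=7100 B_ack=5422

Answer: 5422 7100 7100 5422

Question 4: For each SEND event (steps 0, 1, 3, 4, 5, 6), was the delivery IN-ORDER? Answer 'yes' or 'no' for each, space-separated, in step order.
Answer: yes yes no yes no yes

Derivation:
Step 0: SEND seq=5000 -> in-order
Step 1: SEND seq=7000 -> in-order
Step 3: SEND seq=5232 -> out-of-order
Step 4: SEND seq=5145 -> in-order
Step 5: SEND seq=5145 -> out-of-order
Step 6: SEND seq=5354 -> in-order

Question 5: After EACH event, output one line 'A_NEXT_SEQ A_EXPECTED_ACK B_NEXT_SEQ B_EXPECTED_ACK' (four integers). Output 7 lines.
5145 7000 7000 5145
5145 7100 7100 5145
5232 7100 7100 5145
5354 7100 7100 5145
5354 7100 7100 5354
5354 7100 7100 5354
5422 7100 7100 5422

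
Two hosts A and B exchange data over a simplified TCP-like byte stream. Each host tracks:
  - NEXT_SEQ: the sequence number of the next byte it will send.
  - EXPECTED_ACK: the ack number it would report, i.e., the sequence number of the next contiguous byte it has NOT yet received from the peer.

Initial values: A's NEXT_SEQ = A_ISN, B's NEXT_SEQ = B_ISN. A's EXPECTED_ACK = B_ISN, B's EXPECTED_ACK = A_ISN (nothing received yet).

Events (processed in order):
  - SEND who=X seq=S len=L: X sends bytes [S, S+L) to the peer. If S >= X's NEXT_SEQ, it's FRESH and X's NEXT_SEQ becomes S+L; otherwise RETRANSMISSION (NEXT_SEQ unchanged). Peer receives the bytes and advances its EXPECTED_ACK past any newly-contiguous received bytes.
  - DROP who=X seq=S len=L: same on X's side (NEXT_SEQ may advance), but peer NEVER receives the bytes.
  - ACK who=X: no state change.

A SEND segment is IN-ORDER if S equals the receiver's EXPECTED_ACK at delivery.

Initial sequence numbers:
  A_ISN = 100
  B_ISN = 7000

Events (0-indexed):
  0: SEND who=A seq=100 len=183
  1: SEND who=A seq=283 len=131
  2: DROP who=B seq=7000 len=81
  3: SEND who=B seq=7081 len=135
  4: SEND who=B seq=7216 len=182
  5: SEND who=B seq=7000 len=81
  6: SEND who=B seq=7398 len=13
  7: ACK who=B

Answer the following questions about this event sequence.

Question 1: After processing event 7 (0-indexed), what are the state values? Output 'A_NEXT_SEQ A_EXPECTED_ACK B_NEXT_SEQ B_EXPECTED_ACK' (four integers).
After event 0: A_seq=283 A_ack=7000 B_seq=7000 B_ack=283
After event 1: A_seq=414 A_ack=7000 B_seq=7000 B_ack=414
After event 2: A_seq=414 A_ack=7000 B_seq=7081 B_ack=414
After event 3: A_seq=414 A_ack=7000 B_seq=7216 B_ack=414
After event 4: A_seq=414 A_ack=7000 B_seq=7398 B_ack=414
After event 5: A_seq=414 A_ack=7398 B_seq=7398 B_ack=414
After event 6: A_seq=414 A_ack=7411 B_seq=7411 B_ack=414
After event 7: A_seq=414 A_ack=7411 B_seq=7411 B_ack=414

414 7411 7411 414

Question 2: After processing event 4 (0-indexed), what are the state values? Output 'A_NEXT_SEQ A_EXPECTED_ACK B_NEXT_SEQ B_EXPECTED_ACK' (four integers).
After event 0: A_seq=283 A_ack=7000 B_seq=7000 B_ack=283
After event 1: A_seq=414 A_ack=7000 B_seq=7000 B_ack=414
After event 2: A_seq=414 A_ack=7000 B_seq=7081 B_ack=414
After event 3: A_seq=414 A_ack=7000 B_seq=7216 B_ack=414
After event 4: A_seq=414 A_ack=7000 B_seq=7398 B_ack=414

414 7000 7398 414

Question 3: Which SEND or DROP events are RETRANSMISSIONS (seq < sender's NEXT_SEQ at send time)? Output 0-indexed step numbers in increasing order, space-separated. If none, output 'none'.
Answer: 5

Derivation:
Step 0: SEND seq=100 -> fresh
Step 1: SEND seq=283 -> fresh
Step 2: DROP seq=7000 -> fresh
Step 3: SEND seq=7081 -> fresh
Step 4: SEND seq=7216 -> fresh
Step 5: SEND seq=7000 -> retransmit
Step 6: SEND seq=7398 -> fresh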